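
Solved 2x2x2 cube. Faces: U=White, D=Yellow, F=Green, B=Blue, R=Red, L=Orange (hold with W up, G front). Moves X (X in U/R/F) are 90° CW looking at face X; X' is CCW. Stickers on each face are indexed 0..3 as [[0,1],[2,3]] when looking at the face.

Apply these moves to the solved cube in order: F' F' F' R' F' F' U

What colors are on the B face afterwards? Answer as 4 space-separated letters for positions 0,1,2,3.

Answer: O W R B

Derivation:
After move 1 (F'): F=GGGG U=WWRR R=YRYR D=OOYY L=OWOW
After move 2 (F'): F=GGGG U=WWYY R=OROR D=WWYY L=OROR
After move 3 (F'): F=GGGG U=WWOO R=WRWR D=RRYY L=OYOY
After move 4 (R'): R=RRWW U=WBOB F=GWGO D=RGYG B=YBRB
After move 5 (F'): F=WOGG U=WBRW R=GRRW D=YYYG L=OBOO
After move 6 (F'): F=OGWG U=WBGR R=YRYW D=BOYG L=OWOR
After move 7 (U): U=GWRB F=YRWG R=YBYW B=OWRB L=OGOR
Query: B face = OWRB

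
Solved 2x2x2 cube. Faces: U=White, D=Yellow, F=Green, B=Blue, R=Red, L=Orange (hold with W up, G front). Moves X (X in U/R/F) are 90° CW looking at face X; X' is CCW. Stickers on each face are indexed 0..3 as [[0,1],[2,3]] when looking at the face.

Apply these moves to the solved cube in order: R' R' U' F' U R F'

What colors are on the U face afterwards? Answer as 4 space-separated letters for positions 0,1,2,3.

After move 1 (R'): R=RRRR U=WBWB F=GWGW D=YGYG B=YBYB
After move 2 (R'): R=RRRR U=WYWY F=GBGB D=YWYW B=GBGB
After move 3 (U'): U=YYWW F=OOGB R=GBRR B=RRGB L=GBOO
After move 4 (F'): F=OBOG U=YYGR R=WBYR D=BOYW L=GWOW
After move 5 (U): U=GYRY F=WBOG R=RRYR B=GWGB L=OBOW
After move 6 (R): R=YRRR U=GBRG F=WOOW D=BGYG B=YWYB
After move 7 (F'): F=OWWO U=GBYR R=GRBR D=BWYG L=OGOR
Query: U face = GBYR

Answer: G B Y R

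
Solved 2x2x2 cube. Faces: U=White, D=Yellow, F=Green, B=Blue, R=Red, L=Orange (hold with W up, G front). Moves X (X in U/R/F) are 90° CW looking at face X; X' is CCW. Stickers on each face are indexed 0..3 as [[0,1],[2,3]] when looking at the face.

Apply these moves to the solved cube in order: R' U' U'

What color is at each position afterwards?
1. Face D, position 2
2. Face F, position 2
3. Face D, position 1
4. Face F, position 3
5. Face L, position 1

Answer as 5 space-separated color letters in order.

After move 1 (R'): R=RRRR U=WBWB F=GWGW D=YGYG B=YBYB
After move 2 (U'): U=BBWW F=OOGW R=GWRR B=RRYB L=YBOO
After move 3 (U'): U=BWBW F=YBGW R=OORR B=GWYB L=RROO
Query 1: D[2] = Y
Query 2: F[2] = G
Query 3: D[1] = G
Query 4: F[3] = W
Query 5: L[1] = R

Answer: Y G G W R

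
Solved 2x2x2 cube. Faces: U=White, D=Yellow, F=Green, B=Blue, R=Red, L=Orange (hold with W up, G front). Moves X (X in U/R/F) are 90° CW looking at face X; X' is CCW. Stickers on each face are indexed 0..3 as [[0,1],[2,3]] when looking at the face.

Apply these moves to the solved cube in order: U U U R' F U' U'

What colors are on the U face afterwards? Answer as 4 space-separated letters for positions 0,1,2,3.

Answer: B O B W

Derivation:
After move 1 (U): U=WWWW F=RRGG R=BBRR B=OOBB L=GGOO
After move 2 (U): U=WWWW F=BBGG R=OORR B=GGBB L=RROO
After move 3 (U): U=WWWW F=OOGG R=GGRR B=RRBB L=BBOO
After move 4 (R'): R=GRGR U=WBWR F=OWGW D=YOYG B=YRYB
After move 5 (F): F=GOWW U=WBOB R=WRRR D=GGYG L=BYOO
After move 6 (U'): U=BBWO F=BYWW R=GORR B=WRYB L=YROO
After move 7 (U'): U=BOBW F=YRWW R=BYRR B=GOYB L=WROO
Query: U face = BOBW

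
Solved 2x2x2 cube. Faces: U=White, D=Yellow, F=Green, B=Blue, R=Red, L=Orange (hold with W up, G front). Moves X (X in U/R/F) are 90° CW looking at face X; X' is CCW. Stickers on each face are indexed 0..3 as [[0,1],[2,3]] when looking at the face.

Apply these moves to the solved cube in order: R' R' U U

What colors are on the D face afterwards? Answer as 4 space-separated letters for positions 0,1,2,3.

Answer: Y W Y W

Derivation:
After move 1 (R'): R=RRRR U=WBWB F=GWGW D=YGYG B=YBYB
After move 2 (R'): R=RRRR U=WYWY F=GBGB D=YWYW B=GBGB
After move 3 (U): U=WWYY F=RRGB R=GBRR B=OOGB L=GBOO
After move 4 (U): U=YWYW F=GBGB R=OORR B=GBGB L=RROO
Query: D face = YWYW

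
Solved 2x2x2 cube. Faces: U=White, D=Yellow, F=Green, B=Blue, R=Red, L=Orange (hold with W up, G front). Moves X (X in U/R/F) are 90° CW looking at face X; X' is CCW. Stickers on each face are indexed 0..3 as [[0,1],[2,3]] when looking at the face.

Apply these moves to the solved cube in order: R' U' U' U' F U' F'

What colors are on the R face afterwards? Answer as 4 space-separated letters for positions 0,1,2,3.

After move 1 (R'): R=RRRR U=WBWB F=GWGW D=YGYG B=YBYB
After move 2 (U'): U=BBWW F=OOGW R=GWRR B=RRYB L=YBOO
After move 3 (U'): U=BWBW F=YBGW R=OORR B=GWYB L=RROO
After move 4 (U'): U=WWBB F=RRGW R=YBRR B=OOYB L=GWOO
After move 5 (F): F=GRWR U=WWOW R=BBBR D=RYYG L=GYOG
After move 6 (U'): U=WWWO F=GYWR R=GRBR B=BBYB L=OOOG
After move 7 (F'): F=YRGW U=WWGB R=YRRR D=OGYG L=OOOW
Query: R face = YRRR

Answer: Y R R R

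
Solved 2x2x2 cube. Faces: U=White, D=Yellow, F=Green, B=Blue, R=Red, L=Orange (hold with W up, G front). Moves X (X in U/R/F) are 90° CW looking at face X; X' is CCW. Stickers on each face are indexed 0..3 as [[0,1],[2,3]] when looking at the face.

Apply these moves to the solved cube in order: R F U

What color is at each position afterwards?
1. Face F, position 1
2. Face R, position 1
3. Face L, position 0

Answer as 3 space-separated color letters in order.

Answer: R B G

Derivation:
After move 1 (R): R=RRRR U=WGWG F=GYGY D=YBYB B=WBWB
After move 2 (F): F=GGYY U=WGOO R=WRGR D=RRYB L=OYOB
After move 3 (U): U=OWOG F=WRYY R=WBGR B=OYWB L=GGOB
Query 1: F[1] = R
Query 2: R[1] = B
Query 3: L[0] = G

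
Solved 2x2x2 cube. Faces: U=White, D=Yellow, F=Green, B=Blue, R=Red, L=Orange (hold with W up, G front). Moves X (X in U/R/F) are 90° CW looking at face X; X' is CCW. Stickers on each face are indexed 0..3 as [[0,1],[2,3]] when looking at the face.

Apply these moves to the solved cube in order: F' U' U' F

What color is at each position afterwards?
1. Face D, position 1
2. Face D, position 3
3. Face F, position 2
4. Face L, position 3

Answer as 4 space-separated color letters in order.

After move 1 (F'): F=GGGG U=WWRR R=YRYR D=OOYY L=OWOW
After move 2 (U'): U=WRWR F=OWGG R=GGYR B=YRBB L=BBOW
After move 3 (U'): U=RRWW F=BBGG R=OWYR B=GGBB L=YROW
After move 4 (F): F=GBGB U=RRWR R=WWWR D=YOYY L=YOOO
Query 1: D[1] = O
Query 2: D[3] = Y
Query 3: F[2] = G
Query 4: L[3] = O

Answer: O Y G O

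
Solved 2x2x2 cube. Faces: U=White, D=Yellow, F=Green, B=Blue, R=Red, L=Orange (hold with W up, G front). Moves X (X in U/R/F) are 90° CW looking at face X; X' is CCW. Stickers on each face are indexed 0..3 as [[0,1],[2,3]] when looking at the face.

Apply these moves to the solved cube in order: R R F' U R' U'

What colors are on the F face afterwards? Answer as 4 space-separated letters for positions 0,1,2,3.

Answer: B B G Y

Derivation:
After move 1 (R): R=RRRR U=WGWG F=GYGY D=YBYB B=WBWB
After move 2 (R): R=RRRR U=WYWY F=GBGB D=YWYW B=GBGB
After move 3 (F'): F=BBGG U=WYRR R=WRYR D=OOYW L=OYOW
After move 4 (U): U=RWRY F=WRGG R=GBYR B=OYGB L=BBOW
After move 5 (R'): R=BRGY U=RGRO F=WWGY D=ORYG B=WYOB
After move 6 (U'): U=GORR F=BBGY R=WWGY B=BROB L=WYOW
Query: F face = BBGY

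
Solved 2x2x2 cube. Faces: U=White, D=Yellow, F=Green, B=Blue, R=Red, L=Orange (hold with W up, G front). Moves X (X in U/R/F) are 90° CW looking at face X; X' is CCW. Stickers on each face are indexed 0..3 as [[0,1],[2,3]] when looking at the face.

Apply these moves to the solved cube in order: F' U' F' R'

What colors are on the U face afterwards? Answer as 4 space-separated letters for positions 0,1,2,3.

Answer: W B G Y

Derivation:
After move 1 (F'): F=GGGG U=WWRR R=YRYR D=OOYY L=OWOW
After move 2 (U'): U=WRWR F=OWGG R=GGYR B=YRBB L=BBOW
After move 3 (F'): F=WGOG U=WRGY R=OGOR D=BWYY L=BROW
After move 4 (R'): R=GROO U=WBGY F=WROY D=BGYG B=YRWB
Query: U face = WBGY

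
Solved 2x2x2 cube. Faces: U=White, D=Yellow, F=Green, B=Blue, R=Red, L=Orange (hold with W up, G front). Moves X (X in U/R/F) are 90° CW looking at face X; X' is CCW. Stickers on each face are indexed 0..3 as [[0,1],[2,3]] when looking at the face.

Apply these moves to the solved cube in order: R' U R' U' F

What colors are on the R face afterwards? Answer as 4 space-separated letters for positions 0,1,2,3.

After move 1 (R'): R=RRRR U=WBWB F=GWGW D=YGYG B=YBYB
After move 2 (U): U=WWBB F=RRGW R=YBRR B=OOYB L=GWOO
After move 3 (R'): R=BRYR U=WYBO F=RWGB D=YRYW B=GOGB
After move 4 (U'): U=YOWB F=GWGB R=RWYR B=BRGB L=GOOO
After move 5 (F): F=GGBW U=YOOO R=WWBR D=YRYW L=GYOR
Query: R face = WWBR

Answer: W W B R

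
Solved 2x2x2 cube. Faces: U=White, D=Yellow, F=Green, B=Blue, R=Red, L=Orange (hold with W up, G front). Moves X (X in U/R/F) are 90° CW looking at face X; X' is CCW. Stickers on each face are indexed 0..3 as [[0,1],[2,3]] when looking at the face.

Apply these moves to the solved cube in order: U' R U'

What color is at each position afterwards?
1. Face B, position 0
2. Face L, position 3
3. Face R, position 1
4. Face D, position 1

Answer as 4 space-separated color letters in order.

After move 1 (U'): U=WWWW F=OOGG R=GGRR B=RRBB L=BBOO
After move 2 (R): R=RGRG U=WOWG F=OYGY D=YBYR B=WRWB
After move 3 (U'): U=OGWW F=BBGY R=OYRG B=RGWB L=WROO
Query 1: B[0] = R
Query 2: L[3] = O
Query 3: R[1] = Y
Query 4: D[1] = B

Answer: R O Y B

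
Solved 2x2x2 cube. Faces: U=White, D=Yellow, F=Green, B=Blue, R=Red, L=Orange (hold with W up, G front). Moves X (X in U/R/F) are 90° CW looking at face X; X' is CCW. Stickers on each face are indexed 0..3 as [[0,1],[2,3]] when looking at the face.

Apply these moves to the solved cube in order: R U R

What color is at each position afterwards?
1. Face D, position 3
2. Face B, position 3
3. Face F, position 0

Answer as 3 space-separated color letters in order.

Answer: O B R

Derivation:
After move 1 (R): R=RRRR U=WGWG F=GYGY D=YBYB B=WBWB
After move 2 (U): U=WWGG F=RRGY R=WBRR B=OOWB L=GYOO
After move 3 (R): R=RWRB U=WRGY F=RBGB D=YWYO B=GOWB
Query 1: D[3] = O
Query 2: B[3] = B
Query 3: F[0] = R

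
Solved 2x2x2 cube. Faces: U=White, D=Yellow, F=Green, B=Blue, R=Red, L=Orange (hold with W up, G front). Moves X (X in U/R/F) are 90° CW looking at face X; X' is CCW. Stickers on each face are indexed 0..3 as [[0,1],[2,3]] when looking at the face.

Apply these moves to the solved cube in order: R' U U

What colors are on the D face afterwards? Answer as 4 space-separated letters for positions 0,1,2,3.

After move 1 (R'): R=RRRR U=WBWB F=GWGW D=YGYG B=YBYB
After move 2 (U): U=WWBB F=RRGW R=YBRR B=OOYB L=GWOO
After move 3 (U): U=BWBW F=YBGW R=OORR B=GWYB L=RROO
Query: D face = YGYG

Answer: Y G Y G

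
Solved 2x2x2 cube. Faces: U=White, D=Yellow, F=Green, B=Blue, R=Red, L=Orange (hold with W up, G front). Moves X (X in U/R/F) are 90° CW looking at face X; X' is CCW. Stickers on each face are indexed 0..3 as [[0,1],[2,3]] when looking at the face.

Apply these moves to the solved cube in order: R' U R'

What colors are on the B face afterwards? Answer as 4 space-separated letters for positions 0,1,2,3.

After move 1 (R'): R=RRRR U=WBWB F=GWGW D=YGYG B=YBYB
After move 2 (U): U=WWBB F=RRGW R=YBRR B=OOYB L=GWOO
After move 3 (R'): R=BRYR U=WYBO F=RWGB D=YRYW B=GOGB
Query: B face = GOGB

Answer: G O G B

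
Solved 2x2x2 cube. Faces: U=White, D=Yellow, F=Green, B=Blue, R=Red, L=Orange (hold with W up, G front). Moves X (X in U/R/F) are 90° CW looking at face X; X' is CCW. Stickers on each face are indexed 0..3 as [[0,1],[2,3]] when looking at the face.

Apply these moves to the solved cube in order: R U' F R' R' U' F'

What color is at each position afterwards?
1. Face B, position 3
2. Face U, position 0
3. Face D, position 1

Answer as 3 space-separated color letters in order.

Answer: B G B

Derivation:
After move 1 (R): R=RRRR U=WGWG F=GYGY D=YBYB B=WBWB
After move 2 (U'): U=GGWW F=OOGY R=GYRR B=RRWB L=WBOO
After move 3 (F): F=GOYO U=GGOB R=WYWR D=RGYB L=WYOB
After move 4 (R'): R=YRWW U=GWOR F=GGYB D=ROYO B=BRGB
After move 5 (R'): R=RWYW U=GGOB F=GWYR D=RGYB B=OROB
After move 6 (U'): U=GBGO F=WYYR R=GWYW B=RWOB L=OROB
After move 7 (F'): F=YRWY U=GBGY R=GWRW D=RBYB L=OOOG
Query 1: B[3] = B
Query 2: U[0] = G
Query 3: D[1] = B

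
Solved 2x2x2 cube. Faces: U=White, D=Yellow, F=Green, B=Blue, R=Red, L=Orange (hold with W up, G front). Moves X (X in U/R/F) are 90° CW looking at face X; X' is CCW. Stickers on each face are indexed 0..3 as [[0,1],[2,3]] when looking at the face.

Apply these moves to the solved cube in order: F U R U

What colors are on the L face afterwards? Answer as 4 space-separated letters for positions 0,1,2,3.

Answer: W R O Y

Derivation:
After move 1 (F): F=GGGG U=WWOO R=WRWR D=RRYY L=OYOY
After move 2 (U): U=OWOW F=WRGG R=BBWR B=OYBB L=GGOY
After move 3 (R): R=WBRB U=OROG F=WRGY D=RBYO B=WYWB
After move 4 (U): U=OOGR F=WBGY R=WYRB B=GGWB L=WROY
Query: L face = WROY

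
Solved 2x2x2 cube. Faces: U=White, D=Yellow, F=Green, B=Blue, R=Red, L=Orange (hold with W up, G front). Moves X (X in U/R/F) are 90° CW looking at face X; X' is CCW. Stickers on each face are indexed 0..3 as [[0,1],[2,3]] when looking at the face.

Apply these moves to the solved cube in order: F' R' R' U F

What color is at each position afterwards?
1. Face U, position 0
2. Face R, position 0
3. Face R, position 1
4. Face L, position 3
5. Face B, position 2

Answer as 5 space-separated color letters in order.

Answer: R Y B W G

Derivation:
After move 1 (F'): F=GGGG U=WWRR R=YRYR D=OOYY L=OWOW
After move 2 (R'): R=RRYY U=WBRB F=GWGR D=OGYG B=YBOB
After move 3 (R'): R=RYRY U=WORY F=GBGB D=OWYR B=GBGB
After move 4 (U): U=RWYO F=RYGB R=GBRY B=OWGB L=GBOW
After move 5 (F): F=GRBY U=RWWB R=YBOY D=RGYR L=GOOW
Query 1: U[0] = R
Query 2: R[0] = Y
Query 3: R[1] = B
Query 4: L[3] = W
Query 5: B[2] = G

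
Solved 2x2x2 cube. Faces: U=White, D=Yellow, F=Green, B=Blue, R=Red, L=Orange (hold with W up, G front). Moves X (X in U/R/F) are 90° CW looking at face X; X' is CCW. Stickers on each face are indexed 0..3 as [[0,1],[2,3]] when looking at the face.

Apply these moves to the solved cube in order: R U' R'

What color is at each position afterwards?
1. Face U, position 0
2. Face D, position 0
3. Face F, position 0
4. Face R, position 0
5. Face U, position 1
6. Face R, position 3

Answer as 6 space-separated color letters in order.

After move 1 (R): R=RRRR U=WGWG F=GYGY D=YBYB B=WBWB
After move 2 (U'): U=GGWW F=OOGY R=GYRR B=RRWB L=WBOO
After move 3 (R'): R=YRGR U=GWWR F=OGGW D=YOYY B=BRBB
Query 1: U[0] = G
Query 2: D[0] = Y
Query 3: F[0] = O
Query 4: R[0] = Y
Query 5: U[1] = W
Query 6: R[3] = R

Answer: G Y O Y W R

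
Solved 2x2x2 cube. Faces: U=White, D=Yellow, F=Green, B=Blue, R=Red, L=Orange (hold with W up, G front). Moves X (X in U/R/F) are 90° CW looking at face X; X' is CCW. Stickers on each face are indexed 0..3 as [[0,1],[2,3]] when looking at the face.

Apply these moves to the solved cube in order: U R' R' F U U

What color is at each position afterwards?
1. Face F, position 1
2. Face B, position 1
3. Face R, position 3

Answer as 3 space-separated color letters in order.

Answer: O R B

Derivation:
After move 1 (U): U=WWWW F=RRGG R=BBRR B=OOBB L=GGOO
After move 2 (R'): R=BRBR U=WBWO F=RWGW D=YRYG B=YOYB
After move 3 (R'): R=RRBB U=WYWY F=RBGO D=YWYW B=GORB
After move 4 (F): F=GROB U=WYOG R=WRYB D=BRYW L=GYOW
After move 5 (U): U=OWGY F=WROB R=GOYB B=GYRB L=GROW
After move 6 (U): U=GOYW F=GOOB R=GYYB B=GRRB L=WROW
Query 1: F[1] = O
Query 2: B[1] = R
Query 3: R[3] = B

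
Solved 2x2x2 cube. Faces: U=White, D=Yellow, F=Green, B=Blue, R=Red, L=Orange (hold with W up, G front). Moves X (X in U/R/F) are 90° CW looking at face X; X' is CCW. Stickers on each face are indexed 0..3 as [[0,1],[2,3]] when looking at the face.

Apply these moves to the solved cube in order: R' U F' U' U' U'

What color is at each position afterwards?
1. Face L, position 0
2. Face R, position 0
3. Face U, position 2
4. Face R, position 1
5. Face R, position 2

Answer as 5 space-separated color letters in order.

Answer: R O R O Y

Derivation:
After move 1 (R'): R=RRRR U=WBWB F=GWGW D=YGYG B=YBYB
After move 2 (U): U=WWBB F=RRGW R=YBRR B=OOYB L=GWOO
After move 3 (F'): F=RWRG U=WWYR R=GBYR D=WOYG L=GBOB
After move 4 (U'): U=WRWY F=GBRG R=RWYR B=GBYB L=OOOB
After move 5 (U'): U=RYWW F=OORG R=GBYR B=RWYB L=GBOB
After move 6 (U'): U=YWRW F=GBRG R=OOYR B=GBYB L=RWOB
Query 1: L[0] = R
Query 2: R[0] = O
Query 3: U[2] = R
Query 4: R[1] = O
Query 5: R[2] = Y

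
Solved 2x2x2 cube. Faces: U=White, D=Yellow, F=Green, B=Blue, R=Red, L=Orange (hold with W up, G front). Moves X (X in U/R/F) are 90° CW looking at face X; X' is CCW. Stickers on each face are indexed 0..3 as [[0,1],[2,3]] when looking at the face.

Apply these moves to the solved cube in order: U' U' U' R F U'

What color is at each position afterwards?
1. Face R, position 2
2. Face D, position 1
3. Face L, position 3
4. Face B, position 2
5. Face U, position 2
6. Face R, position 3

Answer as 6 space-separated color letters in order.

After move 1 (U'): U=WWWW F=OOGG R=GGRR B=RRBB L=BBOO
After move 2 (U'): U=WWWW F=BBGG R=OORR B=GGBB L=RROO
After move 3 (U'): U=WWWW F=RRGG R=BBRR B=OOBB L=GGOO
After move 4 (R): R=RBRB U=WRWG F=RYGY D=YBYO B=WOWB
After move 5 (F): F=GRYY U=WROG R=WBGB D=RRYO L=GYOB
After move 6 (U'): U=RGWO F=GYYY R=GRGB B=WBWB L=WOOB
Query 1: R[2] = G
Query 2: D[1] = R
Query 3: L[3] = B
Query 4: B[2] = W
Query 5: U[2] = W
Query 6: R[3] = B

Answer: G R B W W B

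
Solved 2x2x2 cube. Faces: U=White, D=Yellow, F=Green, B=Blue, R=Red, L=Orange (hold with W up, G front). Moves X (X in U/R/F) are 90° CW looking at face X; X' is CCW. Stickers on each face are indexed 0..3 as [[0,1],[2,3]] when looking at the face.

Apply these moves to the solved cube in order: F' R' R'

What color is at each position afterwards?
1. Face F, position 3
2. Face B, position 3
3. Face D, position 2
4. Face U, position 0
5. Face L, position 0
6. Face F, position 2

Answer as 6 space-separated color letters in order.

Answer: B B Y W O G

Derivation:
After move 1 (F'): F=GGGG U=WWRR R=YRYR D=OOYY L=OWOW
After move 2 (R'): R=RRYY U=WBRB F=GWGR D=OGYG B=YBOB
After move 3 (R'): R=RYRY U=WORY F=GBGB D=OWYR B=GBGB
Query 1: F[3] = B
Query 2: B[3] = B
Query 3: D[2] = Y
Query 4: U[0] = W
Query 5: L[0] = O
Query 6: F[2] = G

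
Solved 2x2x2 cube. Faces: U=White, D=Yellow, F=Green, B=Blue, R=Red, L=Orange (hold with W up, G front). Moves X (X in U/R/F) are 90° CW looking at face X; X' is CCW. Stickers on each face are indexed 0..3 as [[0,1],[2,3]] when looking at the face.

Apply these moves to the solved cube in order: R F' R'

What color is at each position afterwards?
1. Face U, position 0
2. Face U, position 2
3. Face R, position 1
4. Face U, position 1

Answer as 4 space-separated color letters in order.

Answer: W R R W

Derivation:
After move 1 (R): R=RRRR U=WGWG F=GYGY D=YBYB B=WBWB
After move 2 (F'): F=YYGG U=WGRR R=BRYR D=OOYB L=OGOW
After move 3 (R'): R=RRBY U=WWRW F=YGGR D=OYYG B=BBOB
Query 1: U[0] = W
Query 2: U[2] = R
Query 3: R[1] = R
Query 4: U[1] = W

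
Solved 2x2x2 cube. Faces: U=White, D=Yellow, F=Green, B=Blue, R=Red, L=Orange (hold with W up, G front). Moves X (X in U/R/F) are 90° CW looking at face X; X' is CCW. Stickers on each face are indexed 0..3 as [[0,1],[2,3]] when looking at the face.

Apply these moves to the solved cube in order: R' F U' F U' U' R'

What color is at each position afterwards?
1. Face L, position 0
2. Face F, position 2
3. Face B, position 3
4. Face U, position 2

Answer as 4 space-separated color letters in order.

Answer: W W B O

Derivation:
After move 1 (R'): R=RRRR U=WBWB F=GWGW D=YGYG B=YBYB
After move 2 (F): F=GGWW U=WBOO R=WRBR D=RRYG L=OYOG
After move 3 (U'): U=BOWO F=OYWW R=GGBR B=WRYB L=YBOG
After move 4 (F): F=WOWY U=BOGB R=WGOR D=BGYG L=YROR
After move 5 (U'): U=OBBG F=YRWY R=WOOR B=WGYB L=WROR
After move 6 (U'): U=BGOB F=WRWY R=YROR B=WOYB L=WGOR
After move 7 (R'): R=RRYO U=BYOW F=WGWB D=BRYY B=GOGB
Query 1: L[0] = W
Query 2: F[2] = W
Query 3: B[3] = B
Query 4: U[2] = O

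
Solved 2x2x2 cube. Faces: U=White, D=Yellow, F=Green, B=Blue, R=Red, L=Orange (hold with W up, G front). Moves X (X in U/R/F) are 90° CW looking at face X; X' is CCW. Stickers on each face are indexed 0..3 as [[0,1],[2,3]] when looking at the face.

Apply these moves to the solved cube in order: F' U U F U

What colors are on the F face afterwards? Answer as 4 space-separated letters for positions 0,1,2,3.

After move 1 (F'): F=GGGG U=WWRR R=YRYR D=OOYY L=OWOW
After move 2 (U): U=RWRW F=YRGG R=BBYR B=OWBB L=GGOW
After move 3 (U): U=RRWW F=BBGG R=OWYR B=GGBB L=YROW
After move 4 (F): F=GBGB U=RRWR R=WWWR D=YOYY L=YOOO
After move 5 (U): U=WRRR F=WWGB R=GGWR B=YOBB L=GBOO
Query: F face = WWGB

Answer: W W G B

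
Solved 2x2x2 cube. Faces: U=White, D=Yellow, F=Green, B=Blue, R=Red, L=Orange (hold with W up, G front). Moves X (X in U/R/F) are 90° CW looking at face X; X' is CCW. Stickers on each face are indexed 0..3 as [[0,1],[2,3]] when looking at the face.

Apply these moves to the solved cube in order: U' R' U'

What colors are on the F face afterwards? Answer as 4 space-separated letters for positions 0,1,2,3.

Answer: B B G W

Derivation:
After move 1 (U'): U=WWWW F=OOGG R=GGRR B=RRBB L=BBOO
After move 2 (R'): R=GRGR U=WBWR F=OWGW D=YOYG B=YRYB
After move 3 (U'): U=BRWW F=BBGW R=OWGR B=GRYB L=YROO
Query: F face = BBGW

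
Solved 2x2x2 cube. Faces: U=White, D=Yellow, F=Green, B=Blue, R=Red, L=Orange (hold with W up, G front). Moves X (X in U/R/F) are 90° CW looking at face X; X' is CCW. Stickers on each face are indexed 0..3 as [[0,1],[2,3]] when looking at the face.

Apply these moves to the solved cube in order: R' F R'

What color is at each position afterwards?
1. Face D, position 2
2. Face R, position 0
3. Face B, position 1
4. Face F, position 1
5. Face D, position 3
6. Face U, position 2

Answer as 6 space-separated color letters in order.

Answer: Y R B B W O

Derivation:
After move 1 (R'): R=RRRR U=WBWB F=GWGW D=YGYG B=YBYB
After move 2 (F): F=GGWW U=WBOO R=WRBR D=RRYG L=OYOG
After move 3 (R'): R=RRWB U=WYOY F=GBWO D=RGYW B=GBRB
Query 1: D[2] = Y
Query 2: R[0] = R
Query 3: B[1] = B
Query 4: F[1] = B
Query 5: D[3] = W
Query 6: U[2] = O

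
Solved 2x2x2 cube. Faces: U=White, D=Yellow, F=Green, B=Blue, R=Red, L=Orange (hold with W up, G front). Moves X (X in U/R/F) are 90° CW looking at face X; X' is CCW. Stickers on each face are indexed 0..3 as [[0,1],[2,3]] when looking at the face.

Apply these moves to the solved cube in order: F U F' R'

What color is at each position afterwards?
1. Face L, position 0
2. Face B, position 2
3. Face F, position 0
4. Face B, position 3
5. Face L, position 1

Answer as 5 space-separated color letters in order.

Answer: G Y R B W

Derivation:
After move 1 (F): F=GGGG U=WWOO R=WRWR D=RRYY L=OYOY
After move 2 (U): U=OWOW F=WRGG R=BBWR B=OYBB L=GGOY
After move 3 (F'): F=RGWG U=OWBW R=RBRR D=GYYY L=GWOO
After move 4 (R'): R=BRRR U=OBBO F=RWWW D=GGYG B=YYYB
Query 1: L[0] = G
Query 2: B[2] = Y
Query 3: F[0] = R
Query 4: B[3] = B
Query 5: L[1] = W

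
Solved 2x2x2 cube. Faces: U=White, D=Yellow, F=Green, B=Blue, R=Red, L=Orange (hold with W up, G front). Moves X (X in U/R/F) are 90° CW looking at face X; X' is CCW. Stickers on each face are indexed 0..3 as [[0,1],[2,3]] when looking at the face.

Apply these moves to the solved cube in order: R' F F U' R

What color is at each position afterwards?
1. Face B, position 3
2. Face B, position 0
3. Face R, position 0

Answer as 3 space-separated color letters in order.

Answer: B G O

Derivation:
After move 1 (R'): R=RRRR U=WBWB F=GWGW D=YGYG B=YBYB
After move 2 (F): F=GGWW U=WBOO R=WRBR D=RRYG L=OYOG
After move 3 (F): F=WGWG U=WBGY R=OROR D=BWYG L=OROR
After move 4 (U'): U=BYWG F=ORWG R=WGOR B=ORYB L=YBOR
After move 5 (R): R=OWRG U=BRWG F=OWWG D=BYYO B=GRYB
Query 1: B[3] = B
Query 2: B[0] = G
Query 3: R[0] = O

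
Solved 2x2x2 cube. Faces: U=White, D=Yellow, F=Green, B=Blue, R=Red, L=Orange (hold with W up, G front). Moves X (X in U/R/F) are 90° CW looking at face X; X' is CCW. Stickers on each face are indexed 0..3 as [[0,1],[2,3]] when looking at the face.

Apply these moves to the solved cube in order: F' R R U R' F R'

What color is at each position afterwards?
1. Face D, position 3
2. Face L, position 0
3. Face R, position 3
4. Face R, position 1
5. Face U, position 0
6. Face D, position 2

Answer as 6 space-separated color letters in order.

After move 1 (F'): F=GGGG U=WWRR R=YRYR D=OOYY L=OWOW
After move 2 (R): R=YYRR U=WGRG F=GOGY D=OBYB B=RBWB
After move 3 (R): R=RYRY U=WORY F=GBGB D=OWYR B=GBGB
After move 4 (U): U=RWYO F=RYGB R=GBRY B=OWGB L=GBOW
After move 5 (R'): R=BYGR U=RGYO F=RWGO D=OYYB B=RWWB
After move 6 (F): F=GROW U=RGWB R=YYOR D=GBYB L=GOOY
After move 7 (R'): R=YRYO U=RWWR F=GGOB D=GRYW B=BWBB
Query 1: D[3] = W
Query 2: L[0] = G
Query 3: R[3] = O
Query 4: R[1] = R
Query 5: U[0] = R
Query 6: D[2] = Y

Answer: W G O R R Y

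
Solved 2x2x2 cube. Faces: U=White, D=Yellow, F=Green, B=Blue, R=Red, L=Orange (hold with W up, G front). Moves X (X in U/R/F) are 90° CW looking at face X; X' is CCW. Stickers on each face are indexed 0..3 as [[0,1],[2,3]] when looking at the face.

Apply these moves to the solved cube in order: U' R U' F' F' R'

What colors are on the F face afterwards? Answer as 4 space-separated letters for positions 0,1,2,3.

After move 1 (U'): U=WWWW F=OOGG R=GGRR B=RRBB L=BBOO
After move 2 (R): R=RGRG U=WOWG F=OYGY D=YBYR B=WRWB
After move 3 (U'): U=OGWW F=BBGY R=OYRG B=RGWB L=WROO
After move 4 (F'): F=BYBG U=OGOR R=BYYG D=ROYR L=WWOW
After move 5 (F'): F=YGBB U=OGBY R=OYRG D=WWYR L=WROO
After move 6 (R'): R=YGOR U=OWBR F=YGBY D=WGYB B=RGWB
Query: F face = YGBY

Answer: Y G B Y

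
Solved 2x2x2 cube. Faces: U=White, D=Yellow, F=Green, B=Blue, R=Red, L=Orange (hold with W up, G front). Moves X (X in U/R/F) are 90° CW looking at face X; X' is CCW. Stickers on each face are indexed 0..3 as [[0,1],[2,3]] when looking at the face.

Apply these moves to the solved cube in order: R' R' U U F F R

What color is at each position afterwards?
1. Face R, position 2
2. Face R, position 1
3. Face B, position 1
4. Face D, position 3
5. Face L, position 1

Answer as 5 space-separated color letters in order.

Answer: R O B G R

Derivation:
After move 1 (R'): R=RRRR U=WBWB F=GWGW D=YGYG B=YBYB
After move 2 (R'): R=RRRR U=WYWY F=GBGB D=YWYW B=GBGB
After move 3 (U): U=WWYY F=RRGB R=GBRR B=OOGB L=GBOO
After move 4 (U): U=YWYW F=GBGB R=OORR B=GBGB L=RROO
After move 5 (F): F=GGBB U=YWOR R=YOWR D=ROYW L=RYOW
After move 6 (F): F=BGBG U=YWWY R=OORR D=WYYW L=RROO
After move 7 (R): R=RORO U=YGWG F=BYBW D=WGYG B=YBWB
Query 1: R[2] = R
Query 2: R[1] = O
Query 3: B[1] = B
Query 4: D[3] = G
Query 5: L[1] = R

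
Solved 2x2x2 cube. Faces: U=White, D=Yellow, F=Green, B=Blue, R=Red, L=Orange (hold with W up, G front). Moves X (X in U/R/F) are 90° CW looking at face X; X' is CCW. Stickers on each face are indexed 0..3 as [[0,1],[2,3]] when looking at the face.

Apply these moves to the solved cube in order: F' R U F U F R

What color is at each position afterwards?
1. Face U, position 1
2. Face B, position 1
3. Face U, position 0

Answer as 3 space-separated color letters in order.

After move 1 (F'): F=GGGG U=WWRR R=YRYR D=OOYY L=OWOW
After move 2 (R): R=YYRR U=WGRG F=GOGY D=OBYB B=RBWB
After move 3 (U): U=RWGG F=YYGY R=RBRR B=OWWB L=GOOW
After move 4 (F): F=GYYY U=RWWO R=GBGR D=RRYB L=GOOB
After move 5 (U): U=WROW F=GBYY R=OWGR B=GOWB L=GYOB
After move 6 (F): F=YGYB U=WRBY R=OWWR D=GOYB L=GROR
After move 7 (R): R=WORW U=WGBB F=YOYB D=GWYG B=YORB
Query 1: U[1] = G
Query 2: B[1] = O
Query 3: U[0] = W

Answer: G O W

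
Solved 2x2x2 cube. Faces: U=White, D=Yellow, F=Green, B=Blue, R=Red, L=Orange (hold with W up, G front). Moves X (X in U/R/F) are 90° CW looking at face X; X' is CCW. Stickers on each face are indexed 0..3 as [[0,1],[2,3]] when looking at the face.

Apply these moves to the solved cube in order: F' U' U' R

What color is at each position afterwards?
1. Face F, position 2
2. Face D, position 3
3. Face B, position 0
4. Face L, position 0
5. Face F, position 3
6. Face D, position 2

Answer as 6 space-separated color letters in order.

After move 1 (F'): F=GGGG U=WWRR R=YRYR D=OOYY L=OWOW
After move 2 (U'): U=WRWR F=OWGG R=GGYR B=YRBB L=BBOW
After move 3 (U'): U=RRWW F=BBGG R=OWYR B=GGBB L=YROW
After move 4 (R): R=YORW U=RBWG F=BOGY D=OBYG B=WGRB
Query 1: F[2] = G
Query 2: D[3] = G
Query 3: B[0] = W
Query 4: L[0] = Y
Query 5: F[3] = Y
Query 6: D[2] = Y

Answer: G G W Y Y Y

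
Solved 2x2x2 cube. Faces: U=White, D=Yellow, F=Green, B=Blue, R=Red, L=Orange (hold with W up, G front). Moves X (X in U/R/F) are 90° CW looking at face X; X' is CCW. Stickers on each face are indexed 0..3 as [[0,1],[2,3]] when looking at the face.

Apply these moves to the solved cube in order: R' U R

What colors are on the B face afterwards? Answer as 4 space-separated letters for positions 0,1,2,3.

Answer: B O W B

Derivation:
After move 1 (R'): R=RRRR U=WBWB F=GWGW D=YGYG B=YBYB
After move 2 (U): U=WWBB F=RRGW R=YBRR B=OOYB L=GWOO
After move 3 (R): R=RYRB U=WRBW F=RGGG D=YYYO B=BOWB
Query: B face = BOWB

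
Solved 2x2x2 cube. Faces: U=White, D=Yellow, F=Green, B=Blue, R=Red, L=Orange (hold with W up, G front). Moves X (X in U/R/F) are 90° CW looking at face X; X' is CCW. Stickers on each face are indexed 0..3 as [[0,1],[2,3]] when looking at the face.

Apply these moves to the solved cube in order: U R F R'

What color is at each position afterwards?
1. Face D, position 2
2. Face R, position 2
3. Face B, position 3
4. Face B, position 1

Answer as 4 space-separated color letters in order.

Answer: Y W B O

Derivation:
After move 1 (U): U=WWWW F=RRGG R=BBRR B=OOBB L=GGOO
After move 2 (R): R=RBRB U=WRWG F=RYGY D=YBYO B=WOWB
After move 3 (F): F=GRYY U=WROG R=WBGB D=RRYO L=GYOB
After move 4 (R'): R=BBWG U=WWOW F=GRYG D=RRYY B=OORB
Query 1: D[2] = Y
Query 2: R[2] = W
Query 3: B[3] = B
Query 4: B[1] = O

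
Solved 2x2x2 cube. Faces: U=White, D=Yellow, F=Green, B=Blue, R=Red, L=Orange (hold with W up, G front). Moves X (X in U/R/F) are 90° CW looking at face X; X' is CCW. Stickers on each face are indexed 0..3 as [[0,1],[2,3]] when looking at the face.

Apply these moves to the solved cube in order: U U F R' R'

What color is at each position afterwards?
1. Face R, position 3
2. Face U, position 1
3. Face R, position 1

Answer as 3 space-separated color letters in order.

Answer: W O W

Derivation:
After move 1 (U): U=WWWW F=RRGG R=BBRR B=OOBB L=GGOO
After move 2 (U): U=WWWW F=BBGG R=OORR B=GGBB L=RROO
After move 3 (F): F=GBGB U=WWOR R=WOWR D=ROYY L=RYOY
After move 4 (R'): R=ORWW U=WBOG F=GWGR D=RBYB B=YGOB
After move 5 (R'): R=RWOW U=WOOY F=GBGG D=RWYR B=BGBB
Query 1: R[3] = W
Query 2: U[1] = O
Query 3: R[1] = W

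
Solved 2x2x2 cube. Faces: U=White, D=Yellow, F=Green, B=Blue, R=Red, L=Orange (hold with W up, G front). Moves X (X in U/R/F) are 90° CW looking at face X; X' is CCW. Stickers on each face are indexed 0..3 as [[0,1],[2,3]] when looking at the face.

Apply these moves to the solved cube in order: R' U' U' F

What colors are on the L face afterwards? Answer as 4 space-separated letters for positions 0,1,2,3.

Answer: R Y O G

Derivation:
After move 1 (R'): R=RRRR U=WBWB F=GWGW D=YGYG B=YBYB
After move 2 (U'): U=BBWW F=OOGW R=GWRR B=RRYB L=YBOO
After move 3 (U'): U=BWBW F=YBGW R=OORR B=GWYB L=RROO
After move 4 (F): F=GYWB U=BWOR R=BOWR D=ROYG L=RYOG
Query: L face = RYOG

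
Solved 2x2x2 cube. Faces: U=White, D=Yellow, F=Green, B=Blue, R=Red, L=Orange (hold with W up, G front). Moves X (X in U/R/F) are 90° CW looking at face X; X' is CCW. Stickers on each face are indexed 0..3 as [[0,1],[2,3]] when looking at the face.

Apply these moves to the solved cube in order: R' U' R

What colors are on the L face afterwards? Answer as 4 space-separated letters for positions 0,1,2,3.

Answer: Y B O O

Derivation:
After move 1 (R'): R=RRRR U=WBWB F=GWGW D=YGYG B=YBYB
After move 2 (U'): U=BBWW F=OOGW R=GWRR B=RRYB L=YBOO
After move 3 (R): R=RGRW U=BOWW F=OGGG D=YYYR B=WRBB
Query: L face = YBOO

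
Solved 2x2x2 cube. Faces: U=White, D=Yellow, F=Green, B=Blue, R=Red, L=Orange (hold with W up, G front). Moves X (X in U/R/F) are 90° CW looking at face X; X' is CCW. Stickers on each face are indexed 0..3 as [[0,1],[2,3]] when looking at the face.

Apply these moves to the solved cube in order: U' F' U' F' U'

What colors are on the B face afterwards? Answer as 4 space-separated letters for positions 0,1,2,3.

After move 1 (U'): U=WWWW F=OOGG R=GGRR B=RRBB L=BBOO
After move 2 (F'): F=OGOG U=WWGR R=YGYR D=BOYY L=BWOW
After move 3 (U'): U=WRWG F=BWOG R=OGYR B=YGBB L=RROW
After move 4 (F'): F=WGBO U=WROY R=OGBR D=RWYY L=RGOW
After move 5 (U'): U=RYWO F=RGBO R=WGBR B=OGBB L=YGOW
Query: B face = OGBB

Answer: O G B B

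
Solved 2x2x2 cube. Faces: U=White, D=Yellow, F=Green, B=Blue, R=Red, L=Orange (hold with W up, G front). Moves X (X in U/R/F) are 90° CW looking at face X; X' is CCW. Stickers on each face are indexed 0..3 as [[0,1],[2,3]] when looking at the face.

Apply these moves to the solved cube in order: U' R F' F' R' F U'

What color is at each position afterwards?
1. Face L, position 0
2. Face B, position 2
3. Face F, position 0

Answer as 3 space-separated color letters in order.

Answer: R W B

Derivation:
After move 1 (U'): U=WWWW F=OOGG R=GGRR B=RRBB L=BBOO
After move 2 (R): R=RGRG U=WOWG F=OYGY D=YBYR B=WRWB
After move 3 (F'): F=YYOG U=WORR R=BGYG D=BOYR L=BGOW
After move 4 (F'): F=YGYO U=WOBY R=OGBG D=GWYR L=BROR
After move 5 (R'): R=GGOB U=WWBW F=YOYY D=GGYO B=RRWB
After move 6 (F): F=YYYO U=WWRR R=BGWB D=OGYO L=BGOG
After move 7 (U'): U=WRWR F=BGYO R=YYWB B=BGWB L=RROG
Query 1: L[0] = R
Query 2: B[2] = W
Query 3: F[0] = B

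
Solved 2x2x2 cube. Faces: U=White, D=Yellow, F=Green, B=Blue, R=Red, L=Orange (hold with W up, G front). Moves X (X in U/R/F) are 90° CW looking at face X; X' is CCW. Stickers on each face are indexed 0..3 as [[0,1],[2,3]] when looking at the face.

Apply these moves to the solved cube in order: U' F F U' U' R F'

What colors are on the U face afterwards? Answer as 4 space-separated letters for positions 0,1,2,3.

Answer: Y R B R

Derivation:
After move 1 (U'): U=WWWW F=OOGG R=GGRR B=RRBB L=BBOO
After move 2 (F): F=GOGO U=WWOB R=WGWR D=RGYY L=BYOY
After move 3 (F): F=GGOO U=WWYY R=OGBR D=WWYY L=BROG
After move 4 (U'): U=WYWY F=BROO R=GGBR B=OGBB L=RROG
After move 5 (U'): U=YYWW F=RROO R=BRBR B=GGBB L=OGOG
After move 6 (R): R=BBRR U=YRWO F=RWOY D=WBYG B=WGYB
After move 7 (F'): F=WYRO U=YRBR R=BBWR D=GGYG L=OOOW
Query: U face = YRBR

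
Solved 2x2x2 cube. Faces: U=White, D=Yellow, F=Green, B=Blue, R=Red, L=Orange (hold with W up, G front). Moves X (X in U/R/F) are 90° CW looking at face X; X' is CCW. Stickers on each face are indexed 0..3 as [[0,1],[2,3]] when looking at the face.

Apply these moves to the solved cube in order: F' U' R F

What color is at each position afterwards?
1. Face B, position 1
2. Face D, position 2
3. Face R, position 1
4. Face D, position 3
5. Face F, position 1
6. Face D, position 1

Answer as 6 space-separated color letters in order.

After move 1 (F'): F=GGGG U=WWRR R=YRYR D=OOYY L=OWOW
After move 2 (U'): U=WRWR F=OWGG R=GGYR B=YRBB L=BBOW
After move 3 (R): R=YGRG U=WWWG F=OOGY D=OBYY B=RRRB
After move 4 (F): F=GOYO U=WWWB R=WGGG D=RYYY L=BOOB
Query 1: B[1] = R
Query 2: D[2] = Y
Query 3: R[1] = G
Query 4: D[3] = Y
Query 5: F[1] = O
Query 6: D[1] = Y

Answer: R Y G Y O Y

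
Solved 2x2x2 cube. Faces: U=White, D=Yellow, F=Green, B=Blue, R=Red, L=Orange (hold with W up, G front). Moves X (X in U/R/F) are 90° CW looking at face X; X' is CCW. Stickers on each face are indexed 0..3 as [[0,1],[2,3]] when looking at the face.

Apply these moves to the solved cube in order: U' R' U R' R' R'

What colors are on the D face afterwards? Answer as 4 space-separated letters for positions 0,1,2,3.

After move 1 (U'): U=WWWW F=OOGG R=GGRR B=RRBB L=BBOO
After move 2 (R'): R=GRGR U=WBWR F=OWGW D=YOYG B=YRYB
After move 3 (U): U=WWRB F=GRGW R=YRGR B=BBYB L=OWOO
After move 4 (R'): R=RRYG U=WYRB F=GWGB D=YRYW B=GBOB
After move 5 (R'): R=RGRY U=WORG F=GYGB D=YWYB B=WBRB
After move 6 (R'): R=GYRR U=WRRW F=GOGG D=YYYB B=BBWB
Query: D face = YYYB

Answer: Y Y Y B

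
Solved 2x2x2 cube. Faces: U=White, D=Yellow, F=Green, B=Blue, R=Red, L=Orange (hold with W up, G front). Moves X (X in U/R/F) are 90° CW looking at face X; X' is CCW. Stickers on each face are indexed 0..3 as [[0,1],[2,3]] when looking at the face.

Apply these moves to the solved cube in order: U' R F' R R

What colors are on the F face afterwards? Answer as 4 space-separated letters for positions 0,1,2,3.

Answer: Y W O W

Derivation:
After move 1 (U'): U=WWWW F=OOGG R=GGRR B=RRBB L=BBOO
After move 2 (R): R=RGRG U=WOWG F=OYGY D=YBYR B=WRWB
After move 3 (F'): F=YYOG U=WORR R=BGYG D=BOYR L=BGOW
After move 4 (R): R=YBGG U=WYRG F=YOOR D=BWYW B=RROB
After move 5 (R): R=GYGB U=WORR F=YWOW D=BOYR B=GRYB
Query: F face = YWOW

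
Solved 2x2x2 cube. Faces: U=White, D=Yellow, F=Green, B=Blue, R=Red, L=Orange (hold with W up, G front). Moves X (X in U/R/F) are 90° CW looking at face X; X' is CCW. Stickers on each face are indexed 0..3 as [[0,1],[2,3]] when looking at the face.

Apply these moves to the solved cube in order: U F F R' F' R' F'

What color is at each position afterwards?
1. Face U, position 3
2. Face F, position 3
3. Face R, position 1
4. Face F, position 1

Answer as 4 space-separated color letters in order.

Answer: G G G O

Derivation:
After move 1 (U): U=WWWW F=RRGG R=BBRR B=OOBB L=GGOO
After move 2 (F): F=GRGR U=WWOG R=WBWR D=RBYY L=GYOY
After move 3 (F): F=GGRR U=WWYY R=OBGR D=WWYY L=GROB
After move 4 (R'): R=BROG U=WBYO F=GWRY D=WGYR B=YOWB
After move 5 (F'): F=WYGR U=WBBO R=GRWG D=RBYR L=GOOY
After move 6 (R'): R=RGGW U=WWBY F=WBGO D=RYYR B=ROBB
After move 7 (F'): F=BOWG U=WWRG R=YGRW D=OYYR L=GYOB
Query 1: U[3] = G
Query 2: F[3] = G
Query 3: R[1] = G
Query 4: F[1] = O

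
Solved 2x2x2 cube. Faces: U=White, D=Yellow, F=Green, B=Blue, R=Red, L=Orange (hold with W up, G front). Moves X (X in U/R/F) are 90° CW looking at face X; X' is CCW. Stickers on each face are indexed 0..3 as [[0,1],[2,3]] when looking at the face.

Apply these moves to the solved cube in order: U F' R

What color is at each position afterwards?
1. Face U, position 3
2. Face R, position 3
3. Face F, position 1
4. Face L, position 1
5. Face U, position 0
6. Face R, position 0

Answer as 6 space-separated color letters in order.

After move 1 (U): U=WWWW F=RRGG R=BBRR B=OOBB L=GGOO
After move 2 (F'): F=RGRG U=WWBR R=YBYR D=GOYY L=GWOW
After move 3 (R): R=YYRB U=WGBG F=RORY D=GBYO B=ROWB
Query 1: U[3] = G
Query 2: R[3] = B
Query 3: F[1] = O
Query 4: L[1] = W
Query 5: U[0] = W
Query 6: R[0] = Y

Answer: G B O W W Y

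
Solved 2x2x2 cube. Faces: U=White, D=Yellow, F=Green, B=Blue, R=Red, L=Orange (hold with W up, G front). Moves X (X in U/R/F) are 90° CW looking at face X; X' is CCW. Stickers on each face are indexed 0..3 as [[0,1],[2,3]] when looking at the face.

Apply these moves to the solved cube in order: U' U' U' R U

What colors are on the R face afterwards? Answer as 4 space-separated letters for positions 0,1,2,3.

After move 1 (U'): U=WWWW F=OOGG R=GGRR B=RRBB L=BBOO
After move 2 (U'): U=WWWW F=BBGG R=OORR B=GGBB L=RROO
After move 3 (U'): U=WWWW F=RRGG R=BBRR B=OOBB L=GGOO
After move 4 (R): R=RBRB U=WRWG F=RYGY D=YBYO B=WOWB
After move 5 (U): U=WWGR F=RBGY R=WORB B=GGWB L=RYOO
Query: R face = WORB

Answer: W O R B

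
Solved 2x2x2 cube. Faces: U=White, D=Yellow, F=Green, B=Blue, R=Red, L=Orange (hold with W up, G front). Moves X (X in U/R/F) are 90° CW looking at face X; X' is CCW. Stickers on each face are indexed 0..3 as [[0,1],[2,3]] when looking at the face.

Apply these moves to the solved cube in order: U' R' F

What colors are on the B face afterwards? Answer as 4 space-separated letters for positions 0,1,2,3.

After move 1 (U'): U=WWWW F=OOGG R=GGRR B=RRBB L=BBOO
After move 2 (R'): R=GRGR U=WBWR F=OWGW D=YOYG B=YRYB
After move 3 (F): F=GOWW U=WBOB R=WRRR D=GGYG L=BYOO
Query: B face = YRYB

Answer: Y R Y B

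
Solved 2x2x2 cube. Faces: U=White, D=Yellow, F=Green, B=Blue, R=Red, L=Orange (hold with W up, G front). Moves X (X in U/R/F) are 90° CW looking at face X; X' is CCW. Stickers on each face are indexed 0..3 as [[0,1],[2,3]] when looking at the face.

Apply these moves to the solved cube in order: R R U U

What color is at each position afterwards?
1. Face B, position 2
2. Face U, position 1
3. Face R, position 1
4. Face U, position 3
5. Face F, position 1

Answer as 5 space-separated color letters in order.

After move 1 (R): R=RRRR U=WGWG F=GYGY D=YBYB B=WBWB
After move 2 (R): R=RRRR U=WYWY F=GBGB D=YWYW B=GBGB
After move 3 (U): U=WWYY F=RRGB R=GBRR B=OOGB L=GBOO
After move 4 (U): U=YWYW F=GBGB R=OORR B=GBGB L=RROO
Query 1: B[2] = G
Query 2: U[1] = W
Query 3: R[1] = O
Query 4: U[3] = W
Query 5: F[1] = B

Answer: G W O W B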